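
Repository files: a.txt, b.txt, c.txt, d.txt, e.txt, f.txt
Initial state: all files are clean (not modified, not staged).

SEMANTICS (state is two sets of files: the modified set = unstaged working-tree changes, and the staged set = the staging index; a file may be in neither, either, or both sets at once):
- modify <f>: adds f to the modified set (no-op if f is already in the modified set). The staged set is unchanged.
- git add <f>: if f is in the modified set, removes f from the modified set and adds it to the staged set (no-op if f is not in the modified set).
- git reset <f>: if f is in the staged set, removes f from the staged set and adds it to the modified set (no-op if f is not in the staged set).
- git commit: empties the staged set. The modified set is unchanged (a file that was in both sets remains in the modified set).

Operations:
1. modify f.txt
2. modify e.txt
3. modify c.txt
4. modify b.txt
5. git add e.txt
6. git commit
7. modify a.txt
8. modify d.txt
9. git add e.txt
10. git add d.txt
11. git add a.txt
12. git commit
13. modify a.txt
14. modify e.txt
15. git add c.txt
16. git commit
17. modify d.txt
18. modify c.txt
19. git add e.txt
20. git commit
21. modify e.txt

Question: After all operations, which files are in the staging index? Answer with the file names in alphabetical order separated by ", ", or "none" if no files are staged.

After op 1 (modify f.txt): modified={f.txt} staged={none}
After op 2 (modify e.txt): modified={e.txt, f.txt} staged={none}
After op 3 (modify c.txt): modified={c.txt, e.txt, f.txt} staged={none}
After op 4 (modify b.txt): modified={b.txt, c.txt, e.txt, f.txt} staged={none}
After op 5 (git add e.txt): modified={b.txt, c.txt, f.txt} staged={e.txt}
After op 6 (git commit): modified={b.txt, c.txt, f.txt} staged={none}
After op 7 (modify a.txt): modified={a.txt, b.txt, c.txt, f.txt} staged={none}
After op 8 (modify d.txt): modified={a.txt, b.txt, c.txt, d.txt, f.txt} staged={none}
After op 9 (git add e.txt): modified={a.txt, b.txt, c.txt, d.txt, f.txt} staged={none}
After op 10 (git add d.txt): modified={a.txt, b.txt, c.txt, f.txt} staged={d.txt}
After op 11 (git add a.txt): modified={b.txt, c.txt, f.txt} staged={a.txt, d.txt}
After op 12 (git commit): modified={b.txt, c.txt, f.txt} staged={none}
After op 13 (modify a.txt): modified={a.txt, b.txt, c.txt, f.txt} staged={none}
After op 14 (modify e.txt): modified={a.txt, b.txt, c.txt, e.txt, f.txt} staged={none}
After op 15 (git add c.txt): modified={a.txt, b.txt, e.txt, f.txt} staged={c.txt}
After op 16 (git commit): modified={a.txt, b.txt, e.txt, f.txt} staged={none}
After op 17 (modify d.txt): modified={a.txt, b.txt, d.txt, e.txt, f.txt} staged={none}
After op 18 (modify c.txt): modified={a.txt, b.txt, c.txt, d.txt, e.txt, f.txt} staged={none}
After op 19 (git add e.txt): modified={a.txt, b.txt, c.txt, d.txt, f.txt} staged={e.txt}
After op 20 (git commit): modified={a.txt, b.txt, c.txt, d.txt, f.txt} staged={none}
After op 21 (modify e.txt): modified={a.txt, b.txt, c.txt, d.txt, e.txt, f.txt} staged={none}

Answer: none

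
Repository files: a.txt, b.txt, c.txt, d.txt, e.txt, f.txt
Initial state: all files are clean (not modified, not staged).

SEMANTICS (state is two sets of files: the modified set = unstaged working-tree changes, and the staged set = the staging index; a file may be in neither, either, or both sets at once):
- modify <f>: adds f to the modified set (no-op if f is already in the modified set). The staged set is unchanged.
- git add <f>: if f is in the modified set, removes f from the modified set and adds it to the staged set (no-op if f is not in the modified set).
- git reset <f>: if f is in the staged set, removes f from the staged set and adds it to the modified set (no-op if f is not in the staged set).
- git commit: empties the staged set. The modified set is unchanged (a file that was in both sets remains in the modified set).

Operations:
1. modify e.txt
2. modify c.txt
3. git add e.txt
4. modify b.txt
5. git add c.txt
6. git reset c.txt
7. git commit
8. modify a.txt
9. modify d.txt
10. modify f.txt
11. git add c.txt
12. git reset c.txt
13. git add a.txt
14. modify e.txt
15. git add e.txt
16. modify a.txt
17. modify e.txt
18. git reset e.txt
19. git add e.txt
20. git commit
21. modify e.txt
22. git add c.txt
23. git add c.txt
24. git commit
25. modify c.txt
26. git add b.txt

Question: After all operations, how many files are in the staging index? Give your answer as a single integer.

Answer: 1

Derivation:
After op 1 (modify e.txt): modified={e.txt} staged={none}
After op 2 (modify c.txt): modified={c.txt, e.txt} staged={none}
After op 3 (git add e.txt): modified={c.txt} staged={e.txt}
After op 4 (modify b.txt): modified={b.txt, c.txt} staged={e.txt}
After op 5 (git add c.txt): modified={b.txt} staged={c.txt, e.txt}
After op 6 (git reset c.txt): modified={b.txt, c.txt} staged={e.txt}
After op 7 (git commit): modified={b.txt, c.txt} staged={none}
After op 8 (modify a.txt): modified={a.txt, b.txt, c.txt} staged={none}
After op 9 (modify d.txt): modified={a.txt, b.txt, c.txt, d.txt} staged={none}
After op 10 (modify f.txt): modified={a.txt, b.txt, c.txt, d.txt, f.txt} staged={none}
After op 11 (git add c.txt): modified={a.txt, b.txt, d.txt, f.txt} staged={c.txt}
After op 12 (git reset c.txt): modified={a.txt, b.txt, c.txt, d.txt, f.txt} staged={none}
After op 13 (git add a.txt): modified={b.txt, c.txt, d.txt, f.txt} staged={a.txt}
After op 14 (modify e.txt): modified={b.txt, c.txt, d.txt, e.txt, f.txt} staged={a.txt}
After op 15 (git add e.txt): modified={b.txt, c.txt, d.txt, f.txt} staged={a.txt, e.txt}
After op 16 (modify a.txt): modified={a.txt, b.txt, c.txt, d.txt, f.txt} staged={a.txt, e.txt}
After op 17 (modify e.txt): modified={a.txt, b.txt, c.txt, d.txt, e.txt, f.txt} staged={a.txt, e.txt}
After op 18 (git reset e.txt): modified={a.txt, b.txt, c.txt, d.txt, e.txt, f.txt} staged={a.txt}
After op 19 (git add e.txt): modified={a.txt, b.txt, c.txt, d.txt, f.txt} staged={a.txt, e.txt}
After op 20 (git commit): modified={a.txt, b.txt, c.txt, d.txt, f.txt} staged={none}
After op 21 (modify e.txt): modified={a.txt, b.txt, c.txt, d.txt, e.txt, f.txt} staged={none}
After op 22 (git add c.txt): modified={a.txt, b.txt, d.txt, e.txt, f.txt} staged={c.txt}
After op 23 (git add c.txt): modified={a.txt, b.txt, d.txt, e.txt, f.txt} staged={c.txt}
After op 24 (git commit): modified={a.txt, b.txt, d.txt, e.txt, f.txt} staged={none}
After op 25 (modify c.txt): modified={a.txt, b.txt, c.txt, d.txt, e.txt, f.txt} staged={none}
After op 26 (git add b.txt): modified={a.txt, c.txt, d.txt, e.txt, f.txt} staged={b.txt}
Final staged set: {b.txt} -> count=1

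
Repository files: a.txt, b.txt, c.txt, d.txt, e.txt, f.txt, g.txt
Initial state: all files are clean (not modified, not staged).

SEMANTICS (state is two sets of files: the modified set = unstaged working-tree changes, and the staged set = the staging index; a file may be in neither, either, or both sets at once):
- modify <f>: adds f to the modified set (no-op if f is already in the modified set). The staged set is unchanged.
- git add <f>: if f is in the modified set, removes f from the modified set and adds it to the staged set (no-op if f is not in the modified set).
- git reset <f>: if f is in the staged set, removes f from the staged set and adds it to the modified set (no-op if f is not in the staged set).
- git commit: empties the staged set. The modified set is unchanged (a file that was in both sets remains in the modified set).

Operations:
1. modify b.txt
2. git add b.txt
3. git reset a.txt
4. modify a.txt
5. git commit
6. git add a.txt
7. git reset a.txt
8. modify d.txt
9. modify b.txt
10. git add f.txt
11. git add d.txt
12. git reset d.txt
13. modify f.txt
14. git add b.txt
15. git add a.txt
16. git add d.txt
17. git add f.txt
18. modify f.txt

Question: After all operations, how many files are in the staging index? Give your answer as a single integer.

After op 1 (modify b.txt): modified={b.txt} staged={none}
After op 2 (git add b.txt): modified={none} staged={b.txt}
After op 3 (git reset a.txt): modified={none} staged={b.txt}
After op 4 (modify a.txt): modified={a.txt} staged={b.txt}
After op 5 (git commit): modified={a.txt} staged={none}
After op 6 (git add a.txt): modified={none} staged={a.txt}
After op 7 (git reset a.txt): modified={a.txt} staged={none}
After op 8 (modify d.txt): modified={a.txt, d.txt} staged={none}
After op 9 (modify b.txt): modified={a.txt, b.txt, d.txt} staged={none}
After op 10 (git add f.txt): modified={a.txt, b.txt, d.txt} staged={none}
After op 11 (git add d.txt): modified={a.txt, b.txt} staged={d.txt}
After op 12 (git reset d.txt): modified={a.txt, b.txt, d.txt} staged={none}
After op 13 (modify f.txt): modified={a.txt, b.txt, d.txt, f.txt} staged={none}
After op 14 (git add b.txt): modified={a.txt, d.txt, f.txt} staged={b.txt}
After op 15 (git add a.txt): modified={d.txt, f.txt} staged={a.txt, b.txt}
After op 16 (git add d.txt): modified={f.txt} staged={a.txt, b.txt, d.txt}
After op 17 (git add f.txt): modified={none} staged={a.txt, b.txt, d.txt, f.txt}
After op 18 (modify f.txt): modified={f.txt} staged={a.txt, b.txt, d.txt, f.txt}
Final staged set: {a.txt, b.txt, d.txt, f.txt} -> count=4

Answer: 4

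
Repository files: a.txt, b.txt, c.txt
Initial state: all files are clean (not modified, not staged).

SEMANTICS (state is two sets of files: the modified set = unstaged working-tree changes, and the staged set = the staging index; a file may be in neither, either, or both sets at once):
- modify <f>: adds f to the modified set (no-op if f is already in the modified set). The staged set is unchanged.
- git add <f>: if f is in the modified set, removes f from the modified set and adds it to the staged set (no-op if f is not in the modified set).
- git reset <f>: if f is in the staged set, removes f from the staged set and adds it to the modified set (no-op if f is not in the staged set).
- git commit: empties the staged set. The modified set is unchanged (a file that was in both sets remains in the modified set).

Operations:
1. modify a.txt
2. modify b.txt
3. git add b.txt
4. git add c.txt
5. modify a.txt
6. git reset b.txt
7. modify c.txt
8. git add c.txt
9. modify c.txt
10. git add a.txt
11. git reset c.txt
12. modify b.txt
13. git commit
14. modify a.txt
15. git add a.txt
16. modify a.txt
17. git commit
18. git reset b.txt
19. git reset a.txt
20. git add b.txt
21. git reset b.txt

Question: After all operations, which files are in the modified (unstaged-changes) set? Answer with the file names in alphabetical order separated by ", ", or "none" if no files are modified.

After op 1 (modify a.txt): modified={a.txt} staged={none}
After op 2 (modify b.txt): modified={a.txt, b.txt} staged={none}
After op 3 (git add b.txt): modified={a.txt} staged={b.txt}
After op 4 (git add c.txt): modified={a.txt} staged={b.txt}
After op 5 (modify a.txt): modified={a.txt} staged={b.txt}
After op 6 (git reset b.txt): modified={a.txt, b.txt} staged={none}
After op 7 (modify c.txt): modified={a.txt, b.txt, c.txt} staged={none}
After op 8 (git add c.txt): modified={a.txt, b.txt} staged={c.txt}
After op 9 (modify c.txt): modified={a.txt, b.txt, c.txt} staged={c.txt}
After op 10 (git add a.txt): modified={b.txt, c.txt} staged={a.txt, c.txt}
After op 11 (git reset c.txt): modified={b.txt, c.txt} staged={a.txt}
After op 12 (modify b.txt): modified={b.txt, c.txt} staged={a.txt}
After op 13 (git commit): modified={b.txt, c.txt} staged={none}
After op 14 (modify a.txt): modified={a.txt, b.txt, c.txt} staged={none}
After op 15 (git add a.txt): modified={b.txt, c.txt} staged={a.txt}
After op 16 (modify a.txt): modified={a.txt, b.txt, c.txt} staged={a.txt}
After op 17 (git commit): modified={a.txt, b.txt, c.txt} staged={none}
After op 18 (git reset b.txt): modified={a.txt, b.txt, c.txt} staged={none}
After op 19 (git reset a.txt): modified={a.txt, b.txt, c.txt} staged={none}
After op 20 (git add b.txt): modified={a.txt, c.txt} staged={b.txt}
After op 21 (git reset b.txt): modified={a.txt, b.txt, c.txt} staged={none}

Answer: a.txt, b.txt, c.txt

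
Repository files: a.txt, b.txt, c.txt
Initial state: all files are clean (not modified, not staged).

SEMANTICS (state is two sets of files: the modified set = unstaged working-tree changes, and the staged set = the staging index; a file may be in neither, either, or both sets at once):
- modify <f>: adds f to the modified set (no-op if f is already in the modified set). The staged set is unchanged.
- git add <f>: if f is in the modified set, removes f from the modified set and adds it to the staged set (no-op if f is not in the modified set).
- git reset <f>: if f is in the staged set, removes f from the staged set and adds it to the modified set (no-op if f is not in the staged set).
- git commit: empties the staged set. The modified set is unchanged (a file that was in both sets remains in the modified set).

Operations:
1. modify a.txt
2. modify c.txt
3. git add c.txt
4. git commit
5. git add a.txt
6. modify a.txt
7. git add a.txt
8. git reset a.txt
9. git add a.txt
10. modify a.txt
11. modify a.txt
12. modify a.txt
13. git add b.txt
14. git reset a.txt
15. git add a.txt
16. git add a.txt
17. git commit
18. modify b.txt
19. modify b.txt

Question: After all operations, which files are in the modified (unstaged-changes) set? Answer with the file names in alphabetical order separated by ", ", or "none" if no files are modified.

Answer: b.txt

Derivation:
After op 1 (modify a.txt): modified={a.txt} staged={none}
After op 2 (modify c.txt): modified={a.txt, c.txt} staged={none}
After op 3 (git add c.txt): modified={a.txt} staged={c.txt}
After op 4 (git commit): modified={a.txt} staged={none}
After op 5 (git add a.txt): modified={none} staged={a.txt}
After op 6 (modify a.txt): modified={a.txt} staged={a.txt}
After op 7 (git add a.txt): modified={none} staged={a.txt}
After op 8 (git reset a.txt): modified={a.txt} staged={none}
After op 9 (git add a.txt): modified={none} staged={a.txt}
After op 10 (modify a.txt): modified={a.txt} staged={a.txt}
After op 11 (modify a.txt): modified={a.txt} staged={a.txt}
After op 12 (modify a.txt): modified={a.txt} staged={a.txt}
After op 13 (git add b.txt): modified={a.txt} staged={a.txt}
After op 14 (git reset a.txt): modified={a.txt} staged={none}
After op 15 (git add a.txt): modified={none} staged={a.txt}
After op 16 (git add a.txt): modified={none} staged={a.txt}
After op 17 (git commit): modified={none} staged={none}
After op 18 (modify b.txt): modified={b.txt} staged={none}
After op 19 (modify b.txt): modified={b.txt} staged={none}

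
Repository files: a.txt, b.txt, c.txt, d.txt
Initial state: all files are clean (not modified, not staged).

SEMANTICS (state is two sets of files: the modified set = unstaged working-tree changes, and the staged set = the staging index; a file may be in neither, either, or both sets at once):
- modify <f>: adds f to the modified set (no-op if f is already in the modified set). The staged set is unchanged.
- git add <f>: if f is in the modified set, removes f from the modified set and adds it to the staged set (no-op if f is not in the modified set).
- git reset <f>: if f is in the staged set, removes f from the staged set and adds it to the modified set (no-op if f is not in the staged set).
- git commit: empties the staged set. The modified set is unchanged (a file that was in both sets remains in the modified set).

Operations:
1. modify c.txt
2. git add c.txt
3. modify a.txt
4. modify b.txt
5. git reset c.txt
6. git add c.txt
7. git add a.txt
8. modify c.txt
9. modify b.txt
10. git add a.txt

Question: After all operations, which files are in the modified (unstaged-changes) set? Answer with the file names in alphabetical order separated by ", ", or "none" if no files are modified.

After op 1 (modify c.txt): modified={c.txt} staged={none}
After op 2 (git add c.txt): modified={none} staged={c.txt}
After op 3 (modify a.txt): modified={a.txt} staged={c.txt}
After op 4 (modify b.txt): modified={a.txt, b.txt} staged={c.txt}
After op 5 (git reset c.txt): modified={a.txt, b.txt, c.txt} staged={none}
After op 6 (git add c.txt): modified={a.txt, b.txt} staged={c.txt}
After op 7 (git add a.txt): modified={b.txt} staged={a.txt, c.txt}
After op 8 (modify c.txt): modified={b.txt, c.txt} staged={a.txt, c.txt}
After op 9 (modify b.txt): modified={b.txt, c.txt} staged={a.txt, c.txt}
After op 10 (git add a.txt): modified={b.txt, c.txt} staged={a.txt, c.txt}

Answer: b.txt, c.txt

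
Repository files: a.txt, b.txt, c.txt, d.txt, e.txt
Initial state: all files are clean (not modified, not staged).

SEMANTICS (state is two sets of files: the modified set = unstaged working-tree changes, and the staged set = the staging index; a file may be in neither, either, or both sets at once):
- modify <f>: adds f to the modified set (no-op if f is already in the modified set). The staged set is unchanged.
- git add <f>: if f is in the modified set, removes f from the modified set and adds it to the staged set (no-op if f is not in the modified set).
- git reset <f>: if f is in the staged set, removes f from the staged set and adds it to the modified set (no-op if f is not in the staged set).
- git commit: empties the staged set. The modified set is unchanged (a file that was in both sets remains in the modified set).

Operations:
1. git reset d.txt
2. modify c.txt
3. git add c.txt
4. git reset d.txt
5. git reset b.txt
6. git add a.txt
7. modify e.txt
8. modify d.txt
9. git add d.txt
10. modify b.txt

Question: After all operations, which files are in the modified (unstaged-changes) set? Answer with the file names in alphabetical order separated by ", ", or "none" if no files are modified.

After op 1 (git reset d.txt): modified={none} staged={none}
After op 2 (modify c.txt): modified={c.txt} staged={none}
After op 3 (git add c.txt): modified={none} staged={c.txt}
After op 4 (git reset d.txt): modified={none} staged={c.txt}
After op 5 (git reset b.txt): modified={none} staged={c.txt}
After op 6 (git add a.txt): modified={none} staged={c.txt}
After op 7 (modify e.txt): modified={e.txt} staged={c.txt}
After op 8 (modify d.txt): modified={d.txt, e.txt} staged={c.txt}
After op 9 (git add d.txt): modified={e.txt} staged={c.txt, d.txt}
After op 10 (modify b.txt): modified={b.txt, e.txt} staged={c.txt, d.txt}

Answer: b.txt, e.txt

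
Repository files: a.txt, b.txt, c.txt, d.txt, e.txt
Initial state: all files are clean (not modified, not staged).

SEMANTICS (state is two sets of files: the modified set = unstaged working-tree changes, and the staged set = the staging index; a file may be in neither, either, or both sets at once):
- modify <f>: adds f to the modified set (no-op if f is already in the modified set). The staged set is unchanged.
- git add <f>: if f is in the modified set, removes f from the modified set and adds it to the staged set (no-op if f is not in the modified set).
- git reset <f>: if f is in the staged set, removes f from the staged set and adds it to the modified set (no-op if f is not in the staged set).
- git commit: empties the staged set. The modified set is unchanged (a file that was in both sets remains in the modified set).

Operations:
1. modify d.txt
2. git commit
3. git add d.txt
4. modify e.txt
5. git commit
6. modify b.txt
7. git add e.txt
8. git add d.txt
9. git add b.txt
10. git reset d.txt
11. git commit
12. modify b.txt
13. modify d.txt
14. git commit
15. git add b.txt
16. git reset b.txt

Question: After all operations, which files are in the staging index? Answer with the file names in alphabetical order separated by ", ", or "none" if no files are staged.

After op 1 (modify d.txt): modified={d.txt} staged={none}
After op 2 (git commit): modified={d.txt} staged={none}
After op 3 (git add d.txt): modified={none} staged={d.txt}
After op 4 (modify e.txt): modified={e.txt} staged={d.txt}
After op 5 (git commit): modified={e.txt} staged={none}
After op 6 (modify b.txt): modified={b.txt, e.txt} staged={none}
After op 7 (git add e.txt): modified={b.txt} staged={e.txt}
After op 8 (git add d.txt): modified={b.txt} staged={e.txt}
After op 9 (git add b.txt): modified={none} staged={b.txt, e.txt}
After op 10 (git reset d.txt): modified={none} staged={b.txt, e.txt}
After op 11 (git commit): modified={none} staged={none}
After op 12 (modify b.txt): modified={b.txt} staged={none}
After op 13 (modify d.txt): modified={b.txt, d.txt} staged={none}
After op 14 (git commit): modified={b.txt, d.txt} staged={none}
After op 15 (git add b.txt): modified={d.txt} staged={b.txt}
After op 16 (git reset b.txt): modified={b.txt, d.txt} staged={none}

Answer: none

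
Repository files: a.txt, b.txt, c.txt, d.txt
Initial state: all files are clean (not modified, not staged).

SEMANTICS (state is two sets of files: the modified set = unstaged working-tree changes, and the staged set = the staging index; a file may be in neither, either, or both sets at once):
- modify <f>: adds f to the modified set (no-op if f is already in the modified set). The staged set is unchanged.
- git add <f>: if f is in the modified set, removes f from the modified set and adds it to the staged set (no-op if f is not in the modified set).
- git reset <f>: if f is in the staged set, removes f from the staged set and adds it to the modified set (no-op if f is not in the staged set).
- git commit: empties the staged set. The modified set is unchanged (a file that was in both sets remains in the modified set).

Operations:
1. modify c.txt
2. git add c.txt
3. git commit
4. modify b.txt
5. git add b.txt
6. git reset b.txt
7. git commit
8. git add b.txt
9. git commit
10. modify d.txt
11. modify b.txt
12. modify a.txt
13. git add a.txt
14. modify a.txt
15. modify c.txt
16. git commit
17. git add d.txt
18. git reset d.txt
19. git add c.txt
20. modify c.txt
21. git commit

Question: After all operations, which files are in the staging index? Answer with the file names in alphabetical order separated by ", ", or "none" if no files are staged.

After op 1 (modify c.txt): modified={c.txt} staged={none}
After op 2 (git add c.txt): modified={none} staged={c.txt}
After op 3 (git commit): modified={none} staged={none}
After op 4 (modify b.txt): modified={b.txt} staged={none}
After op 5 (git add b.txt): modified={none} staged={b.txt}
After op 6 (git reset b.txt): modified={b.txt} staged={none}
After op 7 (git commit): modified={b.txt} staged={none}
After op 8 (git add b.txt): modified={none} staged={b.txt}
After op 9 (git commit): modified={none} staged={none}
After op 10 (modify d.txt): modified={d.txt} staged={none}
After op 11 (modify b.txt): modified={b.txt, d.txt} staged={none}
After op 12 (modify a.txt): modified={a.txt, b.txt, d.txt} staged={none}
After op 13 (git add a.txt): modified={b.txt, d.txt} staged={a.txt}
After op 14 (modify a.txt): modified={a.txt, b.txt, d.txt} staged={a.txt}
After op 15 (modify c.txt): modified={a.txt, b.txt, c.txt, d.txt} staged={a.txt}
After op 16 (git commit): modified={a.txt, b.txt, c.txt, d.txt} staged={none}
After op 17 (git add d.txt): modified={a.txt, b.txt, c.txt} staged={d.txt}
After op 18 (git reset d.txt): modified={a.txt, b.txt, c.txt, d.txt} staged={none}
After op 19 (git add c.txt): modified={a.txt, b.txt, d.txt} staged={c.txt}
After op 20 (modify c.txt): modified={a.txt, b.txt, c.txt, d.txt} staged={c.txt}
After op 21 (git commit): modified={a.txt, b.txt, c.txt, d.txt} staged={none}

Answer: none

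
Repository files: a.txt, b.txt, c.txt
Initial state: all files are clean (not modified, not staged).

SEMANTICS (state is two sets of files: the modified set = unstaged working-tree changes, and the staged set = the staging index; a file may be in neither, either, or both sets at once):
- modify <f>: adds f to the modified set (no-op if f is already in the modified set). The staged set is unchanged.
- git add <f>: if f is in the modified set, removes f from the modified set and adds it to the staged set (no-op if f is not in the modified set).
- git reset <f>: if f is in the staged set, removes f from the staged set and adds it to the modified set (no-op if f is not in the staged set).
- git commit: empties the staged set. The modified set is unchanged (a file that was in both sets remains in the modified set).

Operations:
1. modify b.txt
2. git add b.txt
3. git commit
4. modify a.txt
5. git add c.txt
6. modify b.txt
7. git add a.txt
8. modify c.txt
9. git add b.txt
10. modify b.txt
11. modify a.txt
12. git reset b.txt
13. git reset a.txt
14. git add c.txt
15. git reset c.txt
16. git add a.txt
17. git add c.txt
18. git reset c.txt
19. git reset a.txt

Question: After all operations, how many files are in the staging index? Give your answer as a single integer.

Answer: 0

Derivation:
After op 1 (modify b.txt): modified={b.txt} staged={none}
After op 2 (git add b.txt): modified={none} staged={b.txt}
After op 3 (git commit): modified={none} staged={none}
After op 4 (modify a.txt): modified={a.txt} staged={none}
After op 5 (git add c.txt): modified={a.txt} staged={none}
After op 6 (modify b.txt): modified={a.txt, b.txt} staged={none}
After op 7 (git add a.txt): modified={b.txt} staged={a.txt}
After op 8 (modify c.txt): modified={b.txt, c.txt} staged={a.txt}
After op 9 (git add b.txt): modified={c.txt} staged={a.txt, b.txt}
After op 10 (modify b.txt): modified={b.txt, c.txt} staged={a.txt, b.txt}
After op 11 (modify a.txt): modified={a.txt, b.txt, c.txt} staged={a.txt, b.txt}
After op 12 (git reset b.txt): modified={a.txt, b.txt, c.txt} staged={a.txt}
After op 13 (git reset a.txt): modified={a.txt, b.txt, c.txt} staged={none}
After op 14 (git add c.txt): modified={a.txt, b.txt} staged={c.txt}
After op 15 (git reset c.txt): modified={a.txt, b.txt, c.txt} staged={none}
After op 16 (git add a.txt): modified={b.txt, c.txt} staged={a.txt}
After op 17 (git add c.txt): modified={b.txt} staged={a.txt, c.txt}
After op 18 (git reset c.txt): modified={b.txt, c.txt} staged={a.txt}
After op 19 (git reset a.txt): modified={a.txt, b.txt, c.txt} staged={none}
Final staged set: {none} -> count=0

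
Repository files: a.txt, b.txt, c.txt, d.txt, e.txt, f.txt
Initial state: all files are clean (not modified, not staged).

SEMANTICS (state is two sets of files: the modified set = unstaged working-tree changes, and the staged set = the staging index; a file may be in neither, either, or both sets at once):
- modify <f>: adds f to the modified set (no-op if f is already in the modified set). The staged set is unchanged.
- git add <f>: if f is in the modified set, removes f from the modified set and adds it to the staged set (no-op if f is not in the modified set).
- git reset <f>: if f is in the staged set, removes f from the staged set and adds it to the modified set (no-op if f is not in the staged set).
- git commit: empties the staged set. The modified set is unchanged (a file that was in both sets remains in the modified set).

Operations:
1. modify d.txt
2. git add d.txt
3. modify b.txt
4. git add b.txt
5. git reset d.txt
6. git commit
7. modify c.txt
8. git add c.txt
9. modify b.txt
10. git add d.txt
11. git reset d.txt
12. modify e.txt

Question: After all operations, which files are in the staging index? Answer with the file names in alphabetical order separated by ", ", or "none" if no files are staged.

After op 1 (modify d.txt): modified={d.txt} staged={none}
After op 2 (git add d.txt): modified={none} staged={d.txt}
After op 3 (modify b.txt): modified={b.txt} staged={d.txt}
After op 4 (git add b.txt): modified={none} staged={b.txt, d.txt}
After op 5 (git reset d.txt): modified={d.txt} staged={b.txt}
After op 6 (git commit): modified={d.txt} staged={none}
After op 7 (modify c.txt): modified={c.txt, d.txt} staged={none}
After op 8 (git add c.txt): modified={d.txt} staged={c.txt}
After op 9 (modify b.txt): modified={b.txt, d.txt} staged={c.txt}
After op 10 (git add d.txt): modified={b.txt} staged={c.txt, d.txt}
After op 11 (git reset d.txt): modified={b.txt, d.txt} staged={c.txt}
After op 12 (modify e.txt): modified={b.txt, d.txt, e.txt} staged={c.txt}

Answer: c.txt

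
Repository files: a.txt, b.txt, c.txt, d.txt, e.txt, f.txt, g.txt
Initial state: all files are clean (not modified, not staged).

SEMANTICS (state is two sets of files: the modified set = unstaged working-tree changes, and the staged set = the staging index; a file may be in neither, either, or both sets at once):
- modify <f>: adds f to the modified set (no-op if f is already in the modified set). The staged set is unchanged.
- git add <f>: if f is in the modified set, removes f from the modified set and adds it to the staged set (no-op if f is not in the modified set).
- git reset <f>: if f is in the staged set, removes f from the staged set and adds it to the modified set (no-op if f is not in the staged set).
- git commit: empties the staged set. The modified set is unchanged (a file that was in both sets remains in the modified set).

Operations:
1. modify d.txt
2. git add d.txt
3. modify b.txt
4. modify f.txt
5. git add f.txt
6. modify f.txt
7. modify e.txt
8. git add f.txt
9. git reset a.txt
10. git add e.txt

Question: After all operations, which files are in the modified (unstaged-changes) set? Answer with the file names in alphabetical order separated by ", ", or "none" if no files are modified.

After op 1 (modify d.txt): modified={d.txt} staged={none}
After op 2 (git add d.txt): modified={none} staged={d.txt}
After op 3 (modify b.txt): modified={b.txt} staged={d.txt}
After op 4 (modify f.txt): modified={b.txt, f.txt} staged={d.txt}
After op 5 (git add f.txt): modified={b.txt} staged={d.txt, f.txt}
After op 6 (modify f.txt): modified={b.txt, f.txt} staged={d.txt, f.txt}
After op 7 (modify e.txt): modified={b.txt, e.txt, f.txt} staged={d.txt, f.txt}
After op 8 (git add f.txt): modified={b.txt, e.txt} staged={d.txt, f.txt}
After op 9 (git reset a.txt): modified={b.txt, e.txt} staged={d.txt, f.txt}
After op 10 (git add e.txt): modified={b.txt} staged={d.txt, e.txt, f.txt}

Answer: b.txt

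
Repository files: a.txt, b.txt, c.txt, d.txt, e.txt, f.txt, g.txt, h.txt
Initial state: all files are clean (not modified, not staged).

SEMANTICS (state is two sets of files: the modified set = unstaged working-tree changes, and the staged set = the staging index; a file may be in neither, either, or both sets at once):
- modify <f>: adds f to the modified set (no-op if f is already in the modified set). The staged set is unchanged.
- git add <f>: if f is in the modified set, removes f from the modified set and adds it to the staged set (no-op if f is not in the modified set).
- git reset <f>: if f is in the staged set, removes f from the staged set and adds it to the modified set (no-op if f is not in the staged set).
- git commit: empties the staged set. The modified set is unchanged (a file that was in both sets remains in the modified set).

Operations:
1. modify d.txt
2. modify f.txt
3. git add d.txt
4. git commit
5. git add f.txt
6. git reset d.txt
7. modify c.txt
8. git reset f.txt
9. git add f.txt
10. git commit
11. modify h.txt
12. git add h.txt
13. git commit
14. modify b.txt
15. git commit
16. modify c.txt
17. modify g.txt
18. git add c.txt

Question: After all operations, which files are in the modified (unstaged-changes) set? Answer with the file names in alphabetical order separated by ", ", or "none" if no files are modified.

Answer: b.txt, g.txt

Derivation:
After op 1 (modify d.txt): modified={d.txt} staged={none}
After op 2 (modify f.txt): modified={d.txt, f.txt} staged={none}
After op 3 (git add d.txt): modified={f.txt} staged={d.txt}
After op 4 (git commit): modified={f.txt} staged={none}
After op 5 (git add f.txt): modified={none} staged={f.txt}
After op 6 (git reset d.txt): modified={none} staged={f.txt}
After op 7 (modify c.txt): modified={c.txt} staged={f.txt}
After op 8 (git reset f.txt): modified={c.txt, f.txt} staged={none}
After op 9 (git add f.txt): modified={c.txt} staged={f.txt}
After op 10 (git commit): modified={c.txt} staged={none}
After op 11 (modify h.txt): modified={c.txt, h.txt} staged={none}
After op 12 (git add h.txt): modified={c.txt} staged={h.txt}
After op 13 (git commit): modified={c.txt} staged={none}
After op 14 (modify b.txt): modified={b.txt, c.txt} staged={none}
After op 15 (git commit): modified={b.txt, c.txt} staged={none}
After op 16 (modify c.txt): modified={b.txt, c.txt} staged={none}
After op 17 (modify g.txt): modified={b.txt, c.txt, g.txt} staged={none}
After op 18 (git add c.txt): modified={b.txt, g.txt} staged={c.txt}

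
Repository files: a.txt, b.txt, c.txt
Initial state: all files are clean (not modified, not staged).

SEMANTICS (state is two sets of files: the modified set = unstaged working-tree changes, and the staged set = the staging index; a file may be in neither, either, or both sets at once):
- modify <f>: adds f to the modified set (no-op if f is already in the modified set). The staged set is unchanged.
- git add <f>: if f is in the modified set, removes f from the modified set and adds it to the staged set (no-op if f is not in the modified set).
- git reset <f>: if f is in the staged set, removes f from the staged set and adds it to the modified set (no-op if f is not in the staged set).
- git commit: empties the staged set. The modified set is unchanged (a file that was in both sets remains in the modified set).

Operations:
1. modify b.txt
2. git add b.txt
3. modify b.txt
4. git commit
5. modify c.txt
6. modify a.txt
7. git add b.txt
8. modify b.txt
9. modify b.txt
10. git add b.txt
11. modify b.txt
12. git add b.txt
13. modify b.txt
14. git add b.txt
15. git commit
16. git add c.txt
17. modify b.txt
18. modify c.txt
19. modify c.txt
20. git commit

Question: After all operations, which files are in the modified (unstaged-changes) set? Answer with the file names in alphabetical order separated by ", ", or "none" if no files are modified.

Answer: a.txt, b.txt, c.txt

Derivation:
After op 1 (modify b.txt): modified={b.txt} staged={none}
After op 2 (git add b.txt): modified={none} staged={b.txt}
After op 3 (modify b.txt): modified={b.txt} staged={b.txt}
After op 4 (git commit): modified={b.txt} staged={none}
After op 5 (modify c.txt): modified={b.txt, c.txt} staged={none}
After op 6 (modify a.txt): modified={a.txt, b.txt, c.txt} staged={none}
After op 7 (git add b.txt): modified={a.txt, c.txt} staged={b.txt}
After op 8 (modify b.txt): modified={a.txt, b.txt, c.txt} staged={b.txt}
After op 9 (modify b.txt): modified={a.txt, b.txt, c.txt} staged={b.txt}
After op 10 (git add b.txt): modified={a.txt, c.txt} staged={b.txt}
After op 11 (modify b.txt): modified={a.txt, b.txt, c.txt} staged={b.txt}
After op 12 (git add b.txt): modified={a.txt, c.txt} staged={b.txt}
After op 13 (modify b.txt): modified={a.txt, b.txt, c.txt} staged={b.txt}
After op 14 (git add b.txt): modified={a.txt, c.txt} staged={b.txt}
After op 15 (git commit): modified={a.txt, c.txt} staged={none}
After op 16 (git add c.txt): modified={a.txt} staged={c.txt}
After op 17 (modify b.txt): modified={a.txt, b.txt} staged={c.txt}
After op 18 (modify c.txt): modified={a.txt, b.txt, c.txt} staged={c.txt}
After op 19 (modify c.txt): modified={a.txt, b.txt, c.txt} staged={c.txt}
After op 20 (git commit): modified={a.txt, b.txt, c.txt} staged={none}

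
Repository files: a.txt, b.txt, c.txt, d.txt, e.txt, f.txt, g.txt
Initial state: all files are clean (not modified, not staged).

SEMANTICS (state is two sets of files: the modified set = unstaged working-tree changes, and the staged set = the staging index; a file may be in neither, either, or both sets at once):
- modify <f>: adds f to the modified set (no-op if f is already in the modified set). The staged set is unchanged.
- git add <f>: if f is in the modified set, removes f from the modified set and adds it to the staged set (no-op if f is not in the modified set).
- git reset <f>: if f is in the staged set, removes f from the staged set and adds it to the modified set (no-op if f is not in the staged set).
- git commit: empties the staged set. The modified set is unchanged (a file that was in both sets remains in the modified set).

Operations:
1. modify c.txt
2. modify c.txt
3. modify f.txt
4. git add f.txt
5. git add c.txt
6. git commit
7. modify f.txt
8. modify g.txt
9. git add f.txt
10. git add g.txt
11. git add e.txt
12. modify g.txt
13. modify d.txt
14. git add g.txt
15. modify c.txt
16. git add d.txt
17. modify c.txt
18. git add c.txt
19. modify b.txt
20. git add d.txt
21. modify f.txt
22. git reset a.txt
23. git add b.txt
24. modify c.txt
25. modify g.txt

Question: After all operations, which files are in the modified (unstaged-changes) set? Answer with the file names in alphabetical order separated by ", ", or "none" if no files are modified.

After op 1 (modify c.txt): modified={c.txt} staged={none}
After op 2 (modify c.txt): modified={c.txt} staged={none}
After op 3 (modify f.txt): modified={c.txt, f.txt} staged={none}
After op 4 (git add f.txt): modified={c.txt} staged={f.txt}
After op 5 (git add c.txt): modified={none} staged={c.txt, f.txt}
After op 6 (git commit): modified={none} staged={none}
After op 7 (modify f.txt): modified={f.txt} staged={none}
After op 8 (modify g.txt): modified={f.txt, g.txt} staged={none}
After op 9 (git add f.txt): modified={g.txt} staged={f.txt}
After op 10 (git add g.txt): modified={none} staged={f.txt, g.txt}
After op 11 (git add e.txt): modified={none} staged={f.txt, g.txt}
After op 12 (modify g.txt): modified={g.txt} staged={f.txt, g.txt}
After op 13 (modify d.txt): modified={d.txt, g.txt} staged={f.txt, g.txt}
After op 14 (git add g.txt): modified={d.txt} staged={f.txt, g.txt}
After op 15 (modify c.txt): modified={c.txt, d.txt} staged={f.txt, g.txt}
After op 16 (git add d.txt): modified={c.txt} staged={d.txt, f.txt, g.txt}
After op 17 (modify c.txt): modified={c.txt} staged={d.txt, f.txt, g.txt}
After op 18 (git add c.txt): modified={none} staged={c.txt, d.txt, f.txt, g.txt}
After op 19 (modify b.txt): modified={b.txt} staged={c.txt, d.txt, f.txt, g.txt}
After op 20 (git add d.txt): modified={b.txt} staged={c.txt, d.txt, f.txt, g.txt}
After op 21 (modify f.txt): modified={b.txt, f.txt} staged={c.txt, d.txt, f.txt, g.txt}
After op 22 (git reset a.txt): modified={b.txt, f.txt} staged={c.txt, d.txt, f.txt, g.txt}
After op 23 (git add b.txt): modified={f.txt} staged={b.txt, c.txt, d.txt, f.txt, g.txt}
After op 24 (modify c.txt): modified={c.txt, f.txt} staged={b.txt, c.txt, d.txt, f.txt, g.txt}
After op 25 (modify g.txt): modified={c.txt, f.txt, g.txt} staged={b.txt, c.txt, d.txt, f.txt, g.txt}

Answer: c.txt, f.txt, g.txt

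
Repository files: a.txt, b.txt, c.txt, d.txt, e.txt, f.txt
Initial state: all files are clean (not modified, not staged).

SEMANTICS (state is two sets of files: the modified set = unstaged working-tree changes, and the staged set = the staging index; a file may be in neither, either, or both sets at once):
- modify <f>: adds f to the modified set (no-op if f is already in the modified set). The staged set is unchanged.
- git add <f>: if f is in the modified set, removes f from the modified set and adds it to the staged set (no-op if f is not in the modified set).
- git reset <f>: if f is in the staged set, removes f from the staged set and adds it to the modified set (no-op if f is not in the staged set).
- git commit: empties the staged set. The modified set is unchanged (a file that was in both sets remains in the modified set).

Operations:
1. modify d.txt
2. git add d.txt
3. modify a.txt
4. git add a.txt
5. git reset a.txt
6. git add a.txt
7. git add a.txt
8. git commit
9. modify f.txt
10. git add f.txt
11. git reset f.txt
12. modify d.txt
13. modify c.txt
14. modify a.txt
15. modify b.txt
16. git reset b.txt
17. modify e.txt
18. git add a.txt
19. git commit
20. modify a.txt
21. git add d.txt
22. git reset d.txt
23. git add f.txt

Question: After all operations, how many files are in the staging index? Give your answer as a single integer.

Answer: 1

Derivation:
After op 1 (modify d.txt): modified={d.txt} staged={none}
After op 2 (git add d.txt): modified={none} staged={d.txt}
After op 3 (modify a.txt): modified={a.txt} staged={d.txt}
After op 4 (git add a.txt): modified={none} staged={a.txt, d.txt}
After op 5 (git reset a.txt): modified={a.txt} staged={d.txt}
After op 6 (git add a.txt): modified={none} staged={a.txt, d.txt}
After op 7 (git add a.txt): modified={none} staged={a.txt, d.txt}
After op 8 (git commit): modified={none} staged={none}
After op 9 (modify f.txt): modified={f.txt} staged={none}
After op 10 (git add f.txt): modified={none} staged={f.txt}
After op 11 (git reset f.txt): modified={f.txt} staged={none}
After op 12 (modify d.txt): modified={d.txt, f.txt} staged={none}
After op 13 (modify c.txt): modified={c.txt, d.txt, f.txt} staged={none}
After op 14 (modify a.txt): modified={a.txt, c.txt, d.txt, f.txt} staged={none}
After op 15 (modify b.txt): modified={a.txt, b.txt, c.txt, d.txt, f.txt} staged={none}
After op 16 (git reset b.txt): modified={a.txt, b.txt, c.txt, d.txt, f.txt} staged={none}
After op 17 (modify e.txt): modified={a.txt, b.txt, c.txt, d.txt, e.txt, f.txt} staged={none}
After op 18 (git add a.txt): modified={b.txt, c.txt, d.txt, e.txt, f.txt} staged={a.txt}
After op 19 (git commit): modified={b.txt, c.txt, d.txt, e.txt, f.txt} staged={none}
After op 20 (modify a.txt): modified={a.txt, b.txt, c.txt, d.txt, e.txt, f.txt} staged={none}
After op 21 (git add d.txt): modified={a.txt, b.txt, c.txt, e.txt, f.txt} staged={d.txt}
After op 22 (git reset d.txt): modified={a.txt, b.txt, c.txt, d.txt, e.txt, f.txt} staged={none}
After op 23 (git add f.txt): modified={a.txt, b.txt, c.txt, d.txt, e.txt} staged={f.txt}
Final staged set: {f.txt} -> count=1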